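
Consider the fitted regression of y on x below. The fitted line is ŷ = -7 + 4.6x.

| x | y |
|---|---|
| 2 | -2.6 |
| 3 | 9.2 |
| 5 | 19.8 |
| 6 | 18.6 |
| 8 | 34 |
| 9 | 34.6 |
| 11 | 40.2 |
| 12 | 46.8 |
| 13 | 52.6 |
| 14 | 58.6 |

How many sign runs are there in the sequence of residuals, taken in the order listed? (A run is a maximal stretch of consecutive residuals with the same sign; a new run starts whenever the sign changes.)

6 runs

x=2: ŷ = -7 + 4.6·2 = 2.2; e = -2.6 − 2.2 = -4.8
x=3: ŷ = -7 + 4.6·3 = 6.8; e = 9.2 − 6.8 = 2.4
x=5: ŷ = -7 + 4.6·5 = 16; e = 19.8 − 16 = 3.8
x=6: ŷ = -7 + 4.6·6 = 20.6; e = 18.6 − 20.6 = -2
x=8: ŷ = -7 + 4.6·8 = 29.8; e = 34 − 29.8 = 4.2
x=9: ŷ = -7 + 4.6·9 = 34.4; e = 34.6 − 34.4 = 0.2
x=11: ŷ = -7 + 4.6·11 = 43.6; e = 40.2 − 43.6 = -3.4
x=12: ŷ = -7 + 4.6·12 = 48.2; e = 46.8 − 48.2 = -1.4
x=13: ŷ = -7 + 4.6·13 = 52.8; e = 52.6 − 52.8 = -0.2
x=14: ŷ = -7 + 4.6·14 = 57.4; e = 58.6 − 57.4 = 1.2
Signs: − + + − + + − − − +
Runs: −×1, +×2, −×1, +×2, −×3, +×1 → 6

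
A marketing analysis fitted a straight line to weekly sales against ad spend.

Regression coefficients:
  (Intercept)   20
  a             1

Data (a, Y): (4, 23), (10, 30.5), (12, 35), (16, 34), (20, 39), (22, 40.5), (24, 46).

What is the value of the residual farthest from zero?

a=4: Ŷ = 20 + 4 = 24; r = 23 − 24 = -1
a=10: Ŷ = 20 + 10 = 30; r = 30.5 − 30 = 0.5
a=12: Ŷ = 20 + 12 = 32; r = 35 − 32 = 3
a=16: Ŷ = 20 + 16 = 36; r = 34 − 36 = -2
a=20: Ŷ = 20 + 20 = 40; r = 39 − 40 = -1
a=22: Ŷ = 20 + 22 = 42; r = 40.5 − 42 = -1.5
a=24: Ŷ = 20 + 24 = 44; r = 46 − 44 = 2
Largest |r| is 3 at a = 12, residual 3.

r = 3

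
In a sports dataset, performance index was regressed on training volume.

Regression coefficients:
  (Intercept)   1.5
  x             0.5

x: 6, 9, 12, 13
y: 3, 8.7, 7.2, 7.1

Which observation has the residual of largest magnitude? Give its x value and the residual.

x = 9, r = 2.7

x=6: ŷ = 1.5 + 0.5·6 = 4.5; r = 3 − 4.5 = -1.5
x=9: ŷ = 1.5 + 0.5·9 = 6; r = 8.7 − 6 = 2.7
x=12: ŷ = 1.5 + 0.5·12 = 7.5; r = 7.2 − 7.5 = -0.3
x=13: ŷ = 1.5 + 0.5·13 = 8; r = 7.1 − 8 = -0.9
Largest |r| is 2.7 at x = 9, residual 2.7.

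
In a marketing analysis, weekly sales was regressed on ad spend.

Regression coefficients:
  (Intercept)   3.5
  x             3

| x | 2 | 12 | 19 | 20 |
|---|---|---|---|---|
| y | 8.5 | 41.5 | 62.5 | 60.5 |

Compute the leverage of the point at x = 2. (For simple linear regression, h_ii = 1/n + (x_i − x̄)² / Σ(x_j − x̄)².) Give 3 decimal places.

h = 0.862

x̄ = (2 + 12 + 19 + 20)/4 = 13.25
Σ(x − x̄)² = 126.562 + 1.5625 + 33.0625 + 45.5625 = 206.75
h = 1/4 + (-11.25)²/206.75 = 0.25 + 0.612152 = 0.862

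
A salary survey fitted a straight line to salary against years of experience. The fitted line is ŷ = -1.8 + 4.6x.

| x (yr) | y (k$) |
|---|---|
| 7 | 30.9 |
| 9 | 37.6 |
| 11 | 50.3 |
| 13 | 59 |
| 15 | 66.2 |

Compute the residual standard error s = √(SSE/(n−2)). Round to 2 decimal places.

s = 1.68

x=7: ŷ = -1.8 + 4.6·7 = 30.4; e = 30.9 − 30.4 = 0.5
x=9: ŷ = -1.8 + 4.6·9 = 39.6; e = 37.6 − 39.6 = -2
x=11: ŷ = -1.8 + 4.6·11 = 48.8; e = 50.3 − 48.8 = 1.5
x=13: ŷ = -1.8 + 4.6·13 = 58; e = 59 − 58 = 1
x=15: ŷ = -1.8 + 4.6·15 = 67.2; e = 66.2 − 67.2 = -1
SSE = 0.25 + 4 + 2.25 + 1 + 1 = 8.5
s = √(8.5/3) = √2.83333 ≈ 1.68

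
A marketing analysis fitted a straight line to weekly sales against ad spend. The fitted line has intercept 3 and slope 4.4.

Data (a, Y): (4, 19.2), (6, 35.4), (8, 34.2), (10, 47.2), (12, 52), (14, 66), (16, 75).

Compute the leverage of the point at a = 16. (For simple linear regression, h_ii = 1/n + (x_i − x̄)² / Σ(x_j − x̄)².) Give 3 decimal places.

ā = (4 + 6 + 8 + 10 + 12 + 14 + 16)/7 = 10
Σ(a − ā)² = 36 + 16 + 4 + 0 + 4 + 16 + 36 = 112
h = 1/7 + (6)²/112 = 0.142857 + 0.321429 = 0.464

h = 0.464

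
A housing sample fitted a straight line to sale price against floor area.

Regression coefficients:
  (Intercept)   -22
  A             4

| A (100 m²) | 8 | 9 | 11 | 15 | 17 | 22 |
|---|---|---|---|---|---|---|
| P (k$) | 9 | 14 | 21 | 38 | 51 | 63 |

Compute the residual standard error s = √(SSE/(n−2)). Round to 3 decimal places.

s = 3.000

A=8: P̂ = -22 + 4·8 = 10; r = 9 − 10 = -1
A=9: P̂ = -22 + 4·9 = 14; r = 14 − 14 = 0
A=11: P̂ = -22 + 4·11 = 22; r = 21 − 22 = -1
A=15: P̂ = -22 + 4·15 = 38; r = 38 − 38 = 0
A=17: P̂ = -22 + 4·17 = 46; r = 51 − 46 = 5
A=22: P̂ = -22 + 4·22 = 66; r = 63 − 66 = -3
SSE = 1 + 0 + 1 + 0 + 25 + 9 = 36
s = √(36/4) = √9 ≈ 3.000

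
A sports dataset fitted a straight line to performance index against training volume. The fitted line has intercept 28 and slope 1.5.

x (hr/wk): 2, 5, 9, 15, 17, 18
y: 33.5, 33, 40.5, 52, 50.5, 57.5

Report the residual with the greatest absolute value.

r = -3

x=2: ŷ = 28 + 1.5·2 = 31; r = 33.5 − 31 = 2.5
x=5: ŷ = 28 + 1.5·5 = 35.5; r = 33 − 35.5 = -2.5
x=9: ŷ = 28 + 1.5·9 = 41.5; r = 40.5 − 41.5 = -1
x=15: ŷ = 28 + 1.5·15 = 50.5; r = 52 − 50.5 = 1.5
x=17: ŷ = 28 + 1.5·17 = 53.5; r = 50.5 − 53.5 = -3
x=18: ŷ = 28 + 1.5·18 = 55; r = 57.5 − 55 = 2.5
Largest |r| is 3 at x = 17, residual -3.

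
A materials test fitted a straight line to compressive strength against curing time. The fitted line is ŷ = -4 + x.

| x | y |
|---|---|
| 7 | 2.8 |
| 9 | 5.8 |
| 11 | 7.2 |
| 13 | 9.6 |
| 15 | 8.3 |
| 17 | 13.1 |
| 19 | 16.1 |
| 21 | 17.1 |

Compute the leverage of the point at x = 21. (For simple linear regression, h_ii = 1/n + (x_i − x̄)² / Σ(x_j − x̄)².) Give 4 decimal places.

h = 0.4167

x̄ = (7 + 9 + 11 + 13 + 15 + 17 + 19 + 21)/8 = 14
Σ(x − x̄)² = 49 + 25 + 9 + 1 + 1 + 9 + 25 + 49 = 168
h = 1/8 + (7)²/168 = 0.125 + 0.291667 = 0.4167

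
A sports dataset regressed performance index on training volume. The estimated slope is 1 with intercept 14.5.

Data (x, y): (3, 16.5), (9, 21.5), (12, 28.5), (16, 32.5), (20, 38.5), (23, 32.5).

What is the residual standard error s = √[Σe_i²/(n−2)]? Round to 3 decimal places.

s = 3.674

x=3: ŷ = 14.5 + 3 = 17.5; e = 16.5 − 17.5 = -1
x=9: ŷ = 14.5 + 9 = 23.5; e = 21.5 − 23.5 = -2
x=12: ŷ = 14.5 + 12 = 26.5; e = 28.5 − 26.5 = 2
x=16: ŷ = 14.5 + 16 = 30.5; e = 32.5 − 30.5 = 2
x=20: ŷ = 14.5 + 20 = 34.5; e = 38.5 − 34.5 = 4
x=23: ŷ = 14.5 + 23 = 37.5; e = 32.5 − 37.5 = -5
SSE = 1 + 4 + 4 + 4 + 16 + 25 = 54
s = √(54/4) = √13.5 ≈ 3.674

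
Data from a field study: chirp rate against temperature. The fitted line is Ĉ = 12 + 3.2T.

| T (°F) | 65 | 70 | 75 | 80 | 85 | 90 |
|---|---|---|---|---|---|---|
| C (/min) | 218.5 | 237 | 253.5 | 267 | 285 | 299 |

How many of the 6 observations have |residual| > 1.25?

T=65: Ĉ = 12 + 3.2·65 = 220; r = 218.5 − 220 = -1.5
T=70: Ĉ = 12 + 3.2·70 = 236; r = 237 − 236 = 1
T=75: Ĉ = 12 + 3.2·75 = 252; r = 253.5 − 252 = 1.5
T=80: Ĉ = 12 + 3.2·80 = 268; r = 267 − 268 = -1
T=85: Ĉ = 12 + 3.2·85 = 284; r = 285 − 284 = 1
T=90: Ĉ = 12 + 3.2·90 = 300; r = 299 − 300 = -1
|r| > 1.25: T=65 (|r|=1.5), T=75 (|r|=1.5) → 2

2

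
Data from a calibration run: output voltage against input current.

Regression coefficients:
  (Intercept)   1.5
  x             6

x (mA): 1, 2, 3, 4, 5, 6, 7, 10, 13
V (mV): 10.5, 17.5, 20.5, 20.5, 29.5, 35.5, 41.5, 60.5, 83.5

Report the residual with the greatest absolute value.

x=1: V̂ = 1.5 + 6·1 = 7.5; r = 10.5 − 7.5 = 3
x=2: V̂ = 1.5 + 6·2 = 13.5; r = 17.5 − 13.5 = 4
x=3: V̂ = 1.5 + 6·3 = 19.5; r = 20.5 − 19.5 = 1
x=4: V̂ = 1.5 + 6·4 = 25.5; r = 20.5 − 25.5 = -5
x=5: V̂ = 1.5 + 6·5 = 31.5; r = 29.5 − 31.5 = -2
x=6: V̂ = 1.5 + 6·6 = 37.5; r = 35.5 − 37.5 = -2
x=7: V̂ = 1.5 + 6·7 = 43.5; r = 41.5 − 43.5 = -2
x=10: V̂ = 1.5 + 6·10 = 61.5; r = 60.5 − 61.5 = -1
x=13: V̂ = 1.5 + 6·13 = 79.5; r = 83.5 − 79.5 = 4
Largest |r| is 5 at x = 4, residual -5.

r = -5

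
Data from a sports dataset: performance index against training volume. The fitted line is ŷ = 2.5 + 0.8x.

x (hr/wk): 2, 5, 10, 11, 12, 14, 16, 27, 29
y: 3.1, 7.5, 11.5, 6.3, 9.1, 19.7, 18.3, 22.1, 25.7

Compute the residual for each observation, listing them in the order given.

x=2: ŷ = 2.5 + 0.8·2 = 4.1; r = 3.1 − 4.1 = -1
x=5: ŷ = 2.5 + 0.8·5 = 6.5; r = 7.5 − 6.5 = 1
x=10: ŷ = 2.5 + 0.8·10 = 10.5; r = 11.5 − 10.5 = 1
x=11: ŷ = 2.5 + 0.8·11 = 11.3; r = 6.3 − 11.3 = -5
x=12: ŷ = 2.5 + 0.8·12 = 12.1; r = 9.1 − 12.1 = -3
x=14: ŷ = 2.5 + 0.8·14 = 13.7; r = 19.7 − 13.7 = 6
x=16: ŷ = 2.5 + 0.8·16 = 15.3; r = 18.3 − 15.3 = 3
x=27: ŷ = 2.5 + 0.8·27 = 24.1; r = 22.1 − 24.1 = -2
x=29: ŷ = 2.5 + 0.8·29 = 25.7; r = 25.7 − 25.7 = 0

-1, 1, 1, -5, -3, 6, 3, -2, 0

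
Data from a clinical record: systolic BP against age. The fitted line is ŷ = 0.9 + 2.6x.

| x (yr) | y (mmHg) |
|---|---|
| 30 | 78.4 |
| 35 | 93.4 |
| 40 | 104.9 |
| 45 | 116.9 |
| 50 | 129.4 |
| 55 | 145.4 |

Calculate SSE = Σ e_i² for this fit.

SSE = 8

x=30: ŷ = 0.9 + 2.6·30 = 78.9; e = 78.4 − 78.9 = -0.5
x=35: ŷ = 0.9 + 2.6·35 = 91.9; e = 93.4 − 91.9 = 1.5
x=40: ŷ = 0.9 + 2.6·40 = 104.9; e = 104.9 − 104.9 = 0
x=45: ŷ = 0.9 + 2.6·45 = 117.9; e = 116.9 − 117.9 = -1
x=50: ŷ = 0.9 + 2.6·50 = 130.9; e = 129.4 − 130.9 = -1.5
x=55: ŷ = 0.9 + 2.6·55 = 143.9; e = 145.4 − 143.9 = 1.5
SSE = 0.25 + 2.25 + 0 + 1 + 2.25 + 2.25 = 8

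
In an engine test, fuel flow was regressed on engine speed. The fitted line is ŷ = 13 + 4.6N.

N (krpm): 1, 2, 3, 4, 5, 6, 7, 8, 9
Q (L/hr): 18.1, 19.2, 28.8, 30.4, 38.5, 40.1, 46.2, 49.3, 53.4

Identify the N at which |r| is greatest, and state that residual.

N=1: ŷ = 13 + 4.6·1 = 17.6; r = 18.1 − 17.6 = 0.5
N=2: ŷ = 13 + 4.6·2 = 22.2; r = 19.2 − 22.2 = -3
N=3: ŷ = 13 + 4.6·3 = 26.8; r = 28.8 − 26.8 = 2
N=4: ŷ = 13 + 4.6·4 = 31.4; r = 30.4 − 31.4 = -1
N=5: ŷ = 13 + 4.6·5 = 36; r = 38.5 − 36 = 2.5
N=6: ŷ = 13 + 4.6·6 = 40.6; r = 40.1 − 40.6 = -0.5
N=7: ŷ = 13 + 4.6·7 = 45.2; r = 46.2 − 45.2 = 1
N=8: ŷ = 13 + 4.6·8 = 49.8; r = 49.3 − 49.8 = -0.5
N=9: ŷ = 13 + 4.6·9 = 54.4; r = 53.4 − 54.4 = -1
Largest |r| is 3 at N = 2, residual -3.

N = 2, r = -3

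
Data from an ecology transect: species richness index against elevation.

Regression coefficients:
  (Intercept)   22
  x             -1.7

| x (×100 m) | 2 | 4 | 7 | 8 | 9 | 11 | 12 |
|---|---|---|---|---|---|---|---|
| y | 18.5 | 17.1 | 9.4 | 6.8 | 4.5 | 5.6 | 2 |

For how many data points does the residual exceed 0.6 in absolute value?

x=2: ŷ = 22 − 1.7·2 = 18.6; e = 18.5 − 18.6 = -0.1
x=4: ŷ = 22 − 1.7·4 = 15.2; e = 17.1 − 15.2 = 1.9
x=7: ŷ = 22 − 1.7·7 = 10.1; e = 9.4 − 10.1 = -0.7
x=8: ŷ = 22 − 1.7·8 = 8.4; e = 6.8 − 8.4 = -1.6
x=9: ŷ = 22 − 1.7·9 = 6.7; e = 4.5 − 6.7 = -2.2
x=11: ŷ = 22 − 1.7·11 = 3.3; e = 5.6 − 3.3 = 2.3
x=12: ŷ = 22 − 1.7·12 = 1.6; e = 2 − 1.6 = 0.4
|e| > 0.6: x=4 (|e|=1.9), x=7 (|e|=0.7), x=8 (|e|=1.6), x=9 (|e|=2.2), x=11 (|e|=2.3) → 5

5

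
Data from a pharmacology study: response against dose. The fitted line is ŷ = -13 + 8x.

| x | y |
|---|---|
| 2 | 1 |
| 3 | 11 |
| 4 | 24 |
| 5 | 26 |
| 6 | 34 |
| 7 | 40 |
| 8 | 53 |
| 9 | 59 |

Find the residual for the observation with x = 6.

e = -1

ŷ = -13 + 8·6 = 35
e = 34 − 35 = -1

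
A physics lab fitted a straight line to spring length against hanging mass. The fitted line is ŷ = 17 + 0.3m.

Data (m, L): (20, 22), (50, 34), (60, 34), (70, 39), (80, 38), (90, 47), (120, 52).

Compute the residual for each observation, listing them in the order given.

-1, 2, -1, 1, -3, 3, -1

m=20: ŷ = 17 + 0.3·20 = 23; r = 22 − 23 = -1
m=50: ŷ = 17 + 0.3·50 = 32; r = 34 − 32 = 2
m=60: ŷ = 17 + 0.3·60 = 35; r = 34 − 35 = -1
m=70: ŷ = 17 + 0.3·70 = 38; r = 39 − 38 = 1
m=80: ŷ = 17 + 0.3·80 = 41; r = 38 − 41 = -3
m=90: ŷ = 17 + 0.3·90 = 44; r = 47 − 44 = 3
m=120: ŷ = 17 + 0.3·120 = 53; r = 52 − 53 = -1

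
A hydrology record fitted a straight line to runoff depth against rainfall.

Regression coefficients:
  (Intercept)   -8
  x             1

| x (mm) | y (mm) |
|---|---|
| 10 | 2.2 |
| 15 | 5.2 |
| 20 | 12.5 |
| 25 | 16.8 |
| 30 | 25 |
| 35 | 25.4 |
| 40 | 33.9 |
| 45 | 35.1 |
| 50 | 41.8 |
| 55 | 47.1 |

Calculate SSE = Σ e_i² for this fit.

SSE = 22.4

x=10: ŷ = -8 + 10 = 2; e = 2.2 − 2 = 0.2
x=15: ŷ = -8 + 15 = 7; e = 5.2 − 7 = -1.8
x=20: ŷ = -8 + 20 = 12; e = 12.5 − 12 = 0.5
x=25: ŷ = -8 + 25 = 17; e = 16.8 − 17 = -0.2
x=30: ŷ = -8 + 30 = 22; e = 25 − 22 = 3
x=35: ŷ = -8 + 35 = 27; e = 25.4 − 27 = -1.6
x=40: ŷ = -8 + 40 = 32; e = 33.9 − 32 = 1.9
x=45: ŷ = -8 + 45 = 37; e = 35.1 − 37 = -1.9
x=50: ŷ = -8 + 50 = 42; e = 41.8 − 42 = -0.2
x=55: ŷ = -8 + 55 = 47; e = 47.1 − 47 = 0.1
SSE = 0.04 + 3.24 + 0.25 + 0.04 + 9 + 2.56 + 3.61 + 3.61 + 0.04 + 0.01 = 22.4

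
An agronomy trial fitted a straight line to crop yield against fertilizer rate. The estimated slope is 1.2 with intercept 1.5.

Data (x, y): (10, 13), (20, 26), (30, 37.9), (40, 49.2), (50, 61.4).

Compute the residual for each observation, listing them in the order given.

x=10: ŷ = 1.5 + 1.2·10 = 13.5; r = 13 − 13.5 = -0.5
x=20: ŷ = 1.5 + 1.2·20 = 25.5; r = 26 − 25.5 = 0.5
x=30: ŷ = 1.5 + 1.2·30 = 37.5; r = 37.9 − 37.5 = 0.4
x=40: ŷ = 1.5 + 1.2·40 = 49.5; r = 49.2 − 49.5 = -0.3
x=50: ŷ = 1.5 + 1.2·50 = 61.5; r = 61.4 − 61.5 = -0.1

-0.5, 0.5, 0.4, -0.3, -0.1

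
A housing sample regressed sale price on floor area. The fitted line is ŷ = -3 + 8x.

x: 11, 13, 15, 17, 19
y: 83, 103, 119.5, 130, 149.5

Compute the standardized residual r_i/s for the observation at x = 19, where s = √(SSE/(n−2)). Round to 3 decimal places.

x=11: ŷ = -3 + 8·11 = 85; r = 83 − 85 = -2
x=13: ŷ = -3 + 8·13 = 101; r = 103 − 101 = 2
x=15: ŷ = -3 + 8·15 = 117; r = 119.5 − 117 = 2.5
x=17: ŷ = -3 + 8·17 = 133; r = 130 − 133 = -3
x=19: ŷ = -3 + 8·19 = 149; r = 149.5 − 149 = 0.5
SSE = 4 + 4 + 6.25 + 9 + 0.25 = 23.5
s = √(23.5/3) = 2.79881
r/s = 0.5 / 2.79881 = 0.179

0.179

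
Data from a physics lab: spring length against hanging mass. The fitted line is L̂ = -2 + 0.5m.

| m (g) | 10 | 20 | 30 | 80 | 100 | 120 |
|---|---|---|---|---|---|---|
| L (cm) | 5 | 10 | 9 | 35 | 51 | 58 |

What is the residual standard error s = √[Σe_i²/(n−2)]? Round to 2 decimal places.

s = 3.24

m=10: L̂ = -2 + 0.5·10 = 3; e = 5 − 3 = 2
m=20: L̂ = -2 + 0.5·20 = 8; e = 10 − 8 = 2
m=30: L̂ = -2 + 0.5·30 = 13; e = 9 − 13 = -4
m=80: L̂ = -2 + 0.5·80 = 38; e = 35 − 38 = -3
m=100: L̂ = -2 + 0.5·100 = 48; e = 51 − 48 = 3
m=120: L̂ = -2 + 0.5·120 = 58; e = 58 − 58 = 0
SSE = 4 + 4 + 16 + 9 + 9 + 0 = 42
s = √(42/4) = √10.5 ≈ 3.24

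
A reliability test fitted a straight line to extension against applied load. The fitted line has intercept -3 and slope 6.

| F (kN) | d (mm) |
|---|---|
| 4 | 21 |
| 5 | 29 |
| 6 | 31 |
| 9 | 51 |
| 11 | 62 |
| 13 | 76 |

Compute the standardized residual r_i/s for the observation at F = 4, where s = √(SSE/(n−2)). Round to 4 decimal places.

0.0000

F=4: d̂ = -3 + 6·4 = 21; r = 21 − 21 = 0
F=5: d̂ = -3 + 6·5 = 27; r = 29 − 27 = 2
F=6: d̂ = -3 + 6·6 = 33; r = 31 − 33 = -2
F=9: d̂ = -3 + 6·9 = 51; r = 51 − 51 = 0
F=11: d̂ = -3 + 6·11 = 63; r = 62 − 63 = -1
F=13: d̂ = -3 + 6·13 = 75; r = 76 − 75 = 1
SSE = 0 + 4 + 4 + 0 + 1 + 1 = 10
s = √(10/4) = 1.58114
r/s = 0 / 1.58114 = 0.0000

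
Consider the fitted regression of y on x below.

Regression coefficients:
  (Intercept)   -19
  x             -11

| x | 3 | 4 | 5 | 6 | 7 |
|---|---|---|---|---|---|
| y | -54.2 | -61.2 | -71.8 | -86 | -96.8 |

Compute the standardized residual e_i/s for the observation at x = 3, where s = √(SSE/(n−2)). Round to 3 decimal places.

x=3: ŷ = -19 − 11·3 = -52; e = -54.2 − (-52) = -2.2
x=4: ŷ = -19 − 11·4 = -63; e = -61.2 − (-63) = 1.8
x=5: ŷ = -19 − 11·5 = -74; e = -71.8 − (-74) = 2.2
x=6: ŷ = -19 − 11·6 = -85; e = -86 − (-85) = -1
x=7: ŷ = -19 − 11·7 = -96; e = -96.8 − (-96) = -0.8
SSE = 4.84 + 3.24 + 4.84 + 1 + 0.64 = 14.56
s = √(14.56/3) = 2.20303
e/s = -2.2 / 2.20303 = -0.999

-0.999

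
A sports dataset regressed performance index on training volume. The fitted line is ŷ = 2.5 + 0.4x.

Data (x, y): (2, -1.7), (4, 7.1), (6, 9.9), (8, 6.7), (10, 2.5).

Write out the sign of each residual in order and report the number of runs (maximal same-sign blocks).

3 runs

x=2: ŷ = 2.5 + 0.4·2 = 3.3; e = -1.7 − 3.3 = -5
x=4: ŷ = 2.5 + 0.4·4 = 4.1; e = 7.1 − 4.1 = 3
x=6: ŷ = 2.5 + 0.4·6 = 4.9; e = 9.9 − 4.9 = 5
x=8: ŷ = 2.5 + 0.4·8 = 5.7; e = 6.7 − 5.7 = 1
x=10: ŷ = 2.5 + 0.4·10 = 6.5; e = 2.5 − 6.5 = -4
Signs: − + + + −
Runs: −×1, +×3, −×1 → 3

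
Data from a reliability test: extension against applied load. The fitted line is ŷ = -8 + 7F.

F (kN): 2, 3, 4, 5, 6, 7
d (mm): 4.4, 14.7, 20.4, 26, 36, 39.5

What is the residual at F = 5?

ŷ = -8 + 7·5 = 27
r = 26 − 27 = -1

r = -1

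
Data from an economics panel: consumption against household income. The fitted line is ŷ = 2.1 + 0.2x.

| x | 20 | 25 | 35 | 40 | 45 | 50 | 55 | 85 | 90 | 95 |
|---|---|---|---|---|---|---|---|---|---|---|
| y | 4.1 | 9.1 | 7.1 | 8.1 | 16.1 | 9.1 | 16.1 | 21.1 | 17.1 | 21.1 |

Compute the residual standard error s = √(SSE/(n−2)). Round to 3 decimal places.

x=20: ŷ = 2.1 + 0.2·20 = 6.1; e = 4.1 − 6.1 = -2
x=25: ŷ = 2.1 + 0.2·25 = 7.1; e = 9.1 − 7.1 = 2
x=35: ŷ = 2.1 + 0.2·35 = 9.1; e = 7.1 − 9.1 = -2
x=40: ŷ = 2.1 + 0.2·40 = 10.1; e = 8.1 − 10.1 = -2
x=45: ŷ = 2.1 + 0.2·45 = 11.1; e = 16.1 − 11.1 = 5
x=50: ŷ = 2.1 + 0.2·50 = 12.1; e = 9.1 − 12.1 = -3
x=55: ŷ = 2.1 + 0.2·55 = 13.1; e = 16.1 − 13.1 = 3
x=85: ŷ = 2.1 + 0.2·85 = 19.1; e = 21.1 − 19.1 = 2
x=90: ŷ = 2.1 + 0.2·90 = 20.1; e = 17.1 − 20.1 = -3
x=95: ŷ = 2.1 + 0.2·95 = 21.1; e = 21.1 − 21.1 = 0
SSE = 4 + 4 + 4 + 4 + 25 + 9 + 9 + 4 + 9 + 0 = 72
s = √(72/8) = √9 ≈ 3.000

s = 3.000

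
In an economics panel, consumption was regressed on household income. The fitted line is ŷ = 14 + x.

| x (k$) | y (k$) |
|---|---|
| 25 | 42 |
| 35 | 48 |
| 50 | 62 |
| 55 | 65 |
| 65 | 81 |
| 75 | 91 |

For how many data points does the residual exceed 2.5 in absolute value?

x=25: ŷ = 14 + 25 = 39; e = 42 − 39 = 3
x=35: ŷ = 14 + 35 = 49; e = 48 − 49 = -1
x=50: ŷ = 14 + 50 = 64; e = 62 − 64 = -2
x=55: ŷ = 14 + 55 = 69; e = 65 − 69 = -4
x=65: ŷ = 14 + 65 = 79; e = 81 − 79 = 2
x=75: ŷ = 14 + 75 = 89; e = 91 − 89 = 2
|e| > 2.5: x=25 (|e|=3), x=55 (|e|=4) → 2

2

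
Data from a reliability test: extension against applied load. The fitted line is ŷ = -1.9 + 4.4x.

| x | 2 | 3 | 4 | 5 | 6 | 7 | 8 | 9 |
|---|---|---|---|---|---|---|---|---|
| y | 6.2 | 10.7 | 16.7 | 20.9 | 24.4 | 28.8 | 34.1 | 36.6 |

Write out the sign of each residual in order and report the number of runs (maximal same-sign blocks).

5 runs

x=2: ŷ = -1.9 + 4.4·2 = 6.9; r = 6.2 − 6.9 = -0.7
x=3: ŷ = -1.9 + 4.4·3 = 11.3; r = 10.7 − 11.3 = -0.6
x=4: ŷ = -1.9 + 4.4·4 = 15.7; r = 16.7 − 15.7 = 1
x=5: ŷ = -1.9 + 4.4·5 = 20.1; r = 20.9 − 20.1 = 0.8
x=6: ŷ = -1.9 + 4.4·6 = 24.5; r = 24.4 − 24.5 = -0.1
x=7: ŷ = -1.9 + 4.4·7 = 28.9; r = 28.8 − 28.9 = -0.1
x=8: ŷ = -1.9 + 4.4·8 = 33.3; r = 34.1 − 33.3 = 0.8
x=9: ŷ = -1.9 + 4.4·9 = 37.7; r = 36.6 − 37.7 = -1.1
Signs: − − + + − − + −
Runs: −×2, +×2, −×2, +×1, −×1 → 5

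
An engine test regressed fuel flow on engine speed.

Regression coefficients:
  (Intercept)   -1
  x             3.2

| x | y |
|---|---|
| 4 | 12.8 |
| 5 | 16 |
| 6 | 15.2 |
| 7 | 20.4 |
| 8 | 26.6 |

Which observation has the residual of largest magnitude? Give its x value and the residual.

x=4: ŷ = -1 + 3.2·4 = 11.8; e = 12.8 − 11.8 = 1
x=5: ŷ = -1 + 3.2·5 = 15; e = 16 − 15 = 1
x=6: ŷ = -1 + 3.2·6 = 18.2; e = 15.2 − 18.2 = -3
x=7: ŷ = -1 + 3.2·7 = 21.4; e = 20.4 − 21.4 = -1
x=8: ŷ = -1 + 3.2·8 = 24.6; e = 26.6 − 24.6 = 2
Largest |e| is 3 at x = 6, residual -3.

x = 6, e = -3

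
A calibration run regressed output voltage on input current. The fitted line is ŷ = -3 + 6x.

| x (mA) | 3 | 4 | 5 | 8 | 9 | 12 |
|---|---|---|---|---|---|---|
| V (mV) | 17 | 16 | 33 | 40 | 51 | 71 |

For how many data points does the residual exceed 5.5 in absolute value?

1

x=3: ŷ = -3 + 6·3 = 15; r = 17 − 15 = 2
x=4: ŷ = -3 + 6·4 = 21; r = 16 − 21 = -5
x=5: ŷ = -3 + 6·5 = 27; r = 33 − 27 = 6
x=8: ŷ = -3 + 6·8 = 45; r = 40 − 45 = -5
x=9: ŷ = -3 + 6·9 = 51; r = 51 − 51 = 0
x=12: ŷ = -3 + 6·12 = 69; r = 71 − 69 = 2
|r| > 5.5: x=5 (|r|=6) → 1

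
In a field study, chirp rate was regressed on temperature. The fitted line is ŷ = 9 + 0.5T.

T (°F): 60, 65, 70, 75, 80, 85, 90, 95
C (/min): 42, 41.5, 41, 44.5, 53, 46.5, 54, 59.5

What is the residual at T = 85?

r = -5

ŷ = 9 + 0.5·85 = 51.5
r = 46.5 − 51.5 = -5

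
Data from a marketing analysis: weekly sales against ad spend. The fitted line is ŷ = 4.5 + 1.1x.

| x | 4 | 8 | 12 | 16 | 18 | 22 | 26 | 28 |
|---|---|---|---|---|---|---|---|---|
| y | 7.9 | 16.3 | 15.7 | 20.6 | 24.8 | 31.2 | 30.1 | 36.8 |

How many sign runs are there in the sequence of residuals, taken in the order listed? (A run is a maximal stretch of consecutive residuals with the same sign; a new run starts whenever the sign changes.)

6 runs

x=4: ŷ = 4.5 + 1.1·4 = 8.9; r = 7.9 − 8.9 = -1
x=8: ŷ = 4.5 + 1.1·8 = 13.3; r = 16.3 − 13.3 = 3
x=12: ŷ = 4.5 + 1.1·12 = 17.7; r = 15.7 − 17.7 = -2
x=16: ŷ = 4.5 + 1.1·16 = 22.1; r = 20.6 − 22.1 = -1.5
x=18: ŷ = 4.5 + 1.1·18 = 24.3; r = 24.8 − 24.3 = 0.5
x=22: ŷ = 4.5 + 1.1·22 = 28.7; r = 31.2 − 28.7 = 2.5
x=26: ŷ = 4.5 + 1.1·26 = 33.1; r = 30.1 − 33.1 = -3
x=28: ŷ = 4.5 + 1.1·28 = 35.3; r = 36.8 − 35.3 = 1.5
Signs: − + − − + + − +
Runs: −×1, +×1, −×2, +×2, −×1, +×1 → 6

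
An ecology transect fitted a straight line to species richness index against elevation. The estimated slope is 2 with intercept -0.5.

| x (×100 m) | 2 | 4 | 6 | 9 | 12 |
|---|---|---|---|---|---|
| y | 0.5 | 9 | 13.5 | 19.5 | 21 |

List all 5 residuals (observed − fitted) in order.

-3, 1.5, 2, 2, -2.5

x=2: ŷ = -0.5 + 2·2 = 3.5; e = 0.5 − 3.5 = -3
x=4: ŷ = -0.5 + 2·4 = 7.5; e = 9 − 7.5 = 1.5
x=6: ŷ = -0.5 + 2·6 = 11.5; e = 13.5 − 11.5 = 2
x=9: ŷ = -0.5 + 2·9 = 17.5; e = 19.5 − 17.5 = 2
x=12: ŷ = -0.5 + 2·12 = 23.5; e = 21 − 23.5 = -2.5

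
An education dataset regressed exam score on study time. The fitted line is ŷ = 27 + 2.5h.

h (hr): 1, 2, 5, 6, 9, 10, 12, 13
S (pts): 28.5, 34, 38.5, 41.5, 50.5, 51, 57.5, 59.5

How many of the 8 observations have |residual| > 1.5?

h=1: ŷ = 27 + 2.5·1 = 29.5; r = 28.5 − 29.5 = -1
h=2: ŷ = 27 + 2.5·2 = 32; r = 34 − 32 = 2
h=5: ŷ = 27 + 2.5·5 = 39.5; r = 38.5 − 39.5 = -1
h=6: ŷ = 27 + 2.5·6 = 42; r = 41.5 − 42 = -0.5
h=9: ŷ = 27 + 2.5·9 = 49.5; r = 50.5 − 49.5 = 1
h=10: ŷ = 27 + 2.5·10 = 52; r = 51 − 52 = -1
h=12: ŷ = 27 + 2.5·12 = 57; r = 57.5 − 57 = 0.5
h=13: ŷ = 27 + 2.5·13 = 59.5; r = 59.5 − 59.5 = 0
|r| > 1.5: h=2 (|r|=2) → 1

1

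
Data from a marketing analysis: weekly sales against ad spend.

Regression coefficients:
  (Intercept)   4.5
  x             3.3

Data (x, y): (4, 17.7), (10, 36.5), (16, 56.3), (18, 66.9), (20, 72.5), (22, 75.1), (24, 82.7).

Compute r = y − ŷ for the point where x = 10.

ŷ = 4.5 + 3.3·10 = 37.5
r = 36.5 − 37.5 = -1

r = -1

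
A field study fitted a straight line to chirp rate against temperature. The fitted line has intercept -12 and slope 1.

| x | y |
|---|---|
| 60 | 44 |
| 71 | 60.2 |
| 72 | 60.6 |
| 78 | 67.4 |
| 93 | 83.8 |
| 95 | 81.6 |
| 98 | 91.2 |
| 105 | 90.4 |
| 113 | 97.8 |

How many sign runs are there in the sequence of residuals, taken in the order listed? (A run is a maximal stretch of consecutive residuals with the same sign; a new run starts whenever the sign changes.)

x=60: ŷ = -12 + 60 = 48; r = 44 − 48 = -4
x=71: ŷ = -12 + 71 = 59; r = 60.2 − 59 = 1.2
x=72: ŷ = -12 + 72 = 60; r = 60.6 − 60 = 0.6
x=78: ŷ = -12 + 78 = 66; r = 67.4 − 66 = 1.4
x=93: ŷ = -12 + 93 = 81; r = 83.8 − 81 = 2.8
x=95: ŷ = -12 + 95 = 83; r = 81.6 − 83 = -1.4
x=98: ŷ = -12 + 98 = 86; r = 91.2 − 86 = 5.2
x=105: ŷ = -12 + 105 = 93; r = 90.4 − 93 = -2.6
x=113: ŷ = -12 + 113 = 101; r = 97.8 − 101 = -3.2
Signs: − + + + + − + − −
Runs: −×1, +×4, −×1, +×1, −×2 → 5

5 runs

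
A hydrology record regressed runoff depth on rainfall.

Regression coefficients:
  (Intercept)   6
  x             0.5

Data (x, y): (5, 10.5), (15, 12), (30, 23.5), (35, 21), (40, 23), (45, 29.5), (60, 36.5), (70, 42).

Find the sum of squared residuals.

x=5: ŷ = 6 + 0.5·5 = 8.5; r = 10.5 − 8.5 = 2
x=15: ŷ = 6 + 0.5·15 = 13.5; r = 12 − 13.5 = -1.5
x=30: ŷ = 6 + 0.5·30 = 21; r = 23.5 − 21 = 2.5
x=35: ŷ = 6 + 0.5·35 = 23.5; r = 21 − 23.5 = -2.5
x=40: ŷ = 6 + 0.5·40 = 26; r = 23 − 26 = -3
x=45: ŷ = 6 + 0.5·45 = 28.5; r = 29.5 − 28.5 = 1
x=60: ŷ = 6 + 0.5·60 = 36; r = 36.5 − 36 = 0.5
x=70: ŷ = 6 + 0.5·70 = 41; r = 42 − 41 = 1
SSE = 4 + 2.25 + 6.25 + 6.25 + 9 + 1 + 0.25 + 1 = 30

SSE = 30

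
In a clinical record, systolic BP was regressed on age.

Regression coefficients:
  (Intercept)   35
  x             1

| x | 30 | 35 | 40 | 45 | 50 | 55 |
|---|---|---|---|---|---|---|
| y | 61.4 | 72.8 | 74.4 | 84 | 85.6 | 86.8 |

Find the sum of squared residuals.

SSE = 47.76

x=30: ŷ = 35 + 30 = 65; r = 61.4 − 65 = -3.6
x=35: ŷ = 35 + 35 = 70; r = 72.8 − 70 = 2.8
x=40: ŷ = 35 + 40 = 75; r = 74.4 − 75 = -0.6
x=45: ŷ = 35 + 45 = 80; r = 84 − 80 = 4
x=50: ŷ = 35 + 50 = 85; r = 85.6 − 85 = 0.6
x=55: ŷ = 35 + 55 = 90; r = 86.8 − 90 = -3.2
SSE = 12.96 + 7.84 + 0.36 + 16 + 0.36 + 10.24 = 47.76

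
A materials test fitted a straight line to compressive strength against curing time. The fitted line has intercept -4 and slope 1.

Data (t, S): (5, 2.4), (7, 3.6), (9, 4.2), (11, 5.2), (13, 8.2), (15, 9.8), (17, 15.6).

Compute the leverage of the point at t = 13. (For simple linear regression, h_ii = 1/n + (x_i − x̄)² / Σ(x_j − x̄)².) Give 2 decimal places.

h = 0.18

t̄ = (5 + 7 + 9 + 11 + 13 + 15 + 17)/7 = 11
Σ(t − t̄)² = 36 + 16 + 4 + 0 + 4 + 16 + 36 = 112
h = 1/7 + (2)²/112 = 0.142857 + 0.0357143 = 0.18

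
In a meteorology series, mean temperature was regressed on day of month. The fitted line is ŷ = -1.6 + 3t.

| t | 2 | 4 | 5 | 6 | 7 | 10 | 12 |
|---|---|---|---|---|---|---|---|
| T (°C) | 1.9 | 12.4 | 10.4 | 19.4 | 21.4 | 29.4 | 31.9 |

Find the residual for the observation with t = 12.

ŷ = -1.6 + 3·12 = 34.4
r = 31.9 − 34.4 = -2.5

r = -2.5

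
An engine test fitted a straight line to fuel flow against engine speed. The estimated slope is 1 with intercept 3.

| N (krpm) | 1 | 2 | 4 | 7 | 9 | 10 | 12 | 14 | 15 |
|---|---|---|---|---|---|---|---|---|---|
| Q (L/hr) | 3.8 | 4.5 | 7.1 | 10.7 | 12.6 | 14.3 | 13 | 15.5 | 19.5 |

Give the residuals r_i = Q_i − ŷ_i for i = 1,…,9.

-0.2, -0.5, 0.1, 0.7, 0.6, 1.3, -2, -1.5, 1.5

N=1: ŷ = 3 + 1 = 4; r = 3.8 − 4 = -0.2
N=2: ŷ = 3 + 2 = 5; r = 4.5 − 5 = -0.5
N=4: ŷ = 3 + 4 = 7; r = 7.1 − 7 = 0.1
N=7: ŷ = 3 + 7 = 10; r = 10.7 − 10 = 0.7
N=9: ŷ = 3 + 9 = 12; r = 12.6 − 12 = 0.6
N=10: ŷ = 3 + 10 = 13; r = 14.3 − 13 = 1.3
N=12: ŷ = 3 + 12 = 15; r = 13 − 15 = -2
N=14: ŷ = 3 + 14 = 17; r = 15.5 − 17 = -1.5
N=15: ŷ = 3 + 15 = 18; r = 19.5 − 18 = 1.5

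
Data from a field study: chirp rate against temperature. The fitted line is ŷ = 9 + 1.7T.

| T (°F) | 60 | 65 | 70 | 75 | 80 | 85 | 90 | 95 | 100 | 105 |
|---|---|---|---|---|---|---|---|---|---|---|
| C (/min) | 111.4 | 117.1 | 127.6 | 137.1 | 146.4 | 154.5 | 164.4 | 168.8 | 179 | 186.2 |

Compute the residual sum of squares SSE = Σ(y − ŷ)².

T=60: ŷ = 9 + 1.7·60 = 111; e = 111.4 − 111 = 0.4
T=65: ŷ = 9 + 1.7·65 = 119.5; e = 117.1 − 119.5 = -2.4
T=70: ŷ = 9 + 1.7·70 = 128; e = 127.6 − 128 = -0.4
T=75: ŷ = 9 + 1.7·75 = 136.5; e = 137.1 − 136.5 = 0.6
T=80: ŷ = 9 + 1.7·80 = 145; e = 146.4 − 145 = 1.4
T=85: ŷ = 9 + 1.7·85 = 153.5; e = 154.5 − 153.5 = 1
T=90: ŷ = 9 + 1.7·90 = 162; e = 164.4 − 162 = 2.4
T=95: ŷ = 9 + 1.7·95 = 170.5; e = 168.8 − 170.5 = -1.7
T=100: ŷ = 9 + 1.7·100 = 179; e = 179 − 179 = 0
T=105: ŷ = 9 + 1.7·105 = 187.5; e = 186.2 − 187.5 = -1.3
SSE = 0.16 + 5.76 + 0.16 + 0.36 + 1.96 + 1 + 5.76 + 2.89 + 0 + 1.69 = 19.74

SSE = 19.74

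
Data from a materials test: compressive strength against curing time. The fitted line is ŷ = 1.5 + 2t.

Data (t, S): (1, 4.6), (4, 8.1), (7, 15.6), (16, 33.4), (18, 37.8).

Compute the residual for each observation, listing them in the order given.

t=1: ŷ = 1.5 + 2·1 = 3.5; e = 4.6 − 3.5 = 1.1
t=4: ŷ = 1.5 + 2·4 = 9.5; e = 8.1 − 9.5 = -1.4
t=7: ŷ = 1.5 + 2·7 = 15.5; e = 15.6 − 15.5 = 0.1
t=16: ŷ = 1.5 + 2·16 = 33.5; e = 33.4 − 33.5 = -0.1
t=18: ŷ = 1.5 + 2·18 = 37.5; e = 37.8 − 37.5 = 0.3

1.1, -1.4, 0.1, -0.1, 0.3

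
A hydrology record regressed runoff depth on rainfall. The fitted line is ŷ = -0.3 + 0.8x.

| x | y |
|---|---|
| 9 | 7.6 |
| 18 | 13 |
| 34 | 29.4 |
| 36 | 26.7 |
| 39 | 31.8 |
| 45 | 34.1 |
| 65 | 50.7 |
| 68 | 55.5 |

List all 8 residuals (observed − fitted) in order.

0.7, -1.1, 2.5, -1.8, 0.9, -1.6, -1, 1.4

x=9: ŷ = -0.3 + 0.8·9 = 6.9; e = 7.6 − 6.9 = 0.7
x=18: ŷ = -0.3 + 0.8·18 = 14.1; e = 13 − 14.1 = -1.1
x=34: ŷ = -0.3 + 0.8·34 = 26.9; e = 29.4 − 26.9 = 2.5
x=36: ŷ = -0.3 + 0.8·36 = 28.5; e = 26.7 − 28.5 = -1.8
x=39: ŷ = -0.3 + 0.8·39 = 30.9; e = 31.8 − 30.9 = 0.9
x=45: ŷ = -0.3 + 0.8·45 = 35.7; e = 34.1 − 35.7 = -1.6
x=65: ŷ = -0.3 + 0.8·65 = 51.7; e = 50.7 − 51.7 = -1
x=68: ŷ = -0.3 + 0.8·68 = 54.1; e = 55.5 − 54.1 = 1.4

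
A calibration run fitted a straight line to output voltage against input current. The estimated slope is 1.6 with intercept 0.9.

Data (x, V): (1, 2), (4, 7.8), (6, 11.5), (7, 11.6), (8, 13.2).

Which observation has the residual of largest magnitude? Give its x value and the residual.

x = 6, e = 1

x=1: ŷ = 0.9 + 1.6·1 = 2.5; e = 2 − 2.5 = -0.5
x=4: ŷ = 0.9 + 1.6·4 = 7.3; e = 7.8 − 7.3 = 0.5
x=6: ŷ = 0.9 + 1.6·6 = 10.5; e = 11.5 − 10.5 = 1
x=7: ŷ = 0.9 + 1.6·7 = 12.1; e = 11.6 − 12.1 = -0.5
x=8: ŷ = 0.9 + 1.6·8 = 13.7; e = 13.2 − 13.7 = -0.5
Largest |e| is 1 at x = 6, residual 1.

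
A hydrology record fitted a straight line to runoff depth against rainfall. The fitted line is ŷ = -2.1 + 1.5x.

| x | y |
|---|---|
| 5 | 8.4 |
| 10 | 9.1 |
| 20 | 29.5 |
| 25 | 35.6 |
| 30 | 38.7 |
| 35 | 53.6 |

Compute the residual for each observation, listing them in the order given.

3, -3.8, 1.6, 0.2, -4.2, 3.2

x=5: ŷ = -2.1 + 1.5·5 = 5.4; r = 8.4 − 5.4 = 3
x=10: ŷ = -2.1 + 1.5·10 = 12.9; r = 9.1 − 12.9 = -3.8
x=20: ŷ = -2.1 + 1.5·20 = 27.9; r = 29.5 − 27.9 = 1.6
x=25: ŷ = -2.1 + 1.5·25 = 35.4; r = 35.6 − 35.4 = 0.2
x=30: ŷ = -2.1 + 1.5·30 = 42.9; r = 38.7 − 42.9 = -4.2
x=35: ŷ = -2.1 + 1.5·35 = 50.4; r = 53.6 − 50.4 = 3.2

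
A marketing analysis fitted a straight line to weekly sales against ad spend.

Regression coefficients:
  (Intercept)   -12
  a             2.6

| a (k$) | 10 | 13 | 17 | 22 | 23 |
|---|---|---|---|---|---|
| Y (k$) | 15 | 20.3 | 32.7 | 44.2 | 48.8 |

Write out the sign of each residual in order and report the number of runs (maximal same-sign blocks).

5 runs

a=10: Ŷ = -12 + 2.6·10 = 14; e = 15 − 14 = 1
a=13: Ŷ = -12 + 2.6·13 = 21.8; e = 20.3 − 21.8 = -1.5
a=17: Ŷ = -12 + 2.6·17 = 32.2; e = 32.7 − 32.2 = 0.5
a=22: Ŷ = -12 + 2.6·22 = 45.2; e = 44.2 − 45.2 = -1
a=23: Ŷ = -12 + 2.6·23 = 47.8; e = 48.8 − 47.8 = 1
Signs: + − + − +
Runs: +×1, −×1, +×1, −×1, +×1 → 5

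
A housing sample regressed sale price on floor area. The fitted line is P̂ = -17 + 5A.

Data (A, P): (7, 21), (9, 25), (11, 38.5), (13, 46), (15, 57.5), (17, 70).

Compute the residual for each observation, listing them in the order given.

3, -3, 0.5, -2, -0.5, 2

A=7: P̂ = -17 + 5·7 = 18; r = 21 − 18 = 3
A=9: P̂ = -17 + 5·9 = 28; r = 25 − 28 = -3
A=11: P̂ = -17 + 5·11 = 38; r = 38.5 − 38 = 0.5
A=13: P̂ = -17 + 5·13 = 48; r = 46 − 48 = -2
A=15: P̂ = -17 + 5·15 = 58; r = 57.5 − 58 = -0.5
A=17: P̂ = -17 + 5·17 = 68; r = 70 − 68 = 2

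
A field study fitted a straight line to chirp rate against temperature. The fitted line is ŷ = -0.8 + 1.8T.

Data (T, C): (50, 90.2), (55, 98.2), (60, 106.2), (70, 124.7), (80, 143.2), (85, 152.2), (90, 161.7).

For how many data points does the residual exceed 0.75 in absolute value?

2

T=50: ŷ = -0.8 + 1.8·50 = 89.2; e = 90.2 − 89.2 = 1
T=55: ŷ = -0.8 + 1.8·55 = 98.2; e = 98.2 − 98.2 = 0
T=60: ŷ = -0.8 + 1.8·60 = 107.2; e = 106.2 − 107.2 = -1
T=70: ŷ = -0.8 + 1.8·70 = 125.2; e = 124.7 − 125.2 = -0.5
T=80: ŷ = -0.8 + 1.8·80 = 143.2; e = 143.2 − 143.2 = 0
T=85: ŷ = -0.8 + 1.8·85 = 152.2; e = 152.2 − 152.2 = 0
T=90: ŷ = -0.8 + 1.8·90 = 161.2; e = 161.7 − 161.2 = 0.5
|e| > 0.75: T=50 (|e|=1), T=60 (|e|=1) → 2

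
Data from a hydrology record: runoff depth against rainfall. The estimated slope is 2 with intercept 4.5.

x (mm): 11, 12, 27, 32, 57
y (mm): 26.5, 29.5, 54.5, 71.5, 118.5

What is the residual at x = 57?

ŷ = 4.5 + 2·57 = 118.5
r = 118.5 − 118.5 = 0

r = 0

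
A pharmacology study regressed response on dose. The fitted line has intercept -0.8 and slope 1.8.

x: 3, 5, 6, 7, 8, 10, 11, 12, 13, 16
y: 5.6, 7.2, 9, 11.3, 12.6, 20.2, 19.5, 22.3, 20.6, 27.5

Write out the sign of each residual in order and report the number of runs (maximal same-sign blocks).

4 runs

x=3: ŷ = -0.8 + 1.8·3 = 4.6; e = 5.6 − 4.6 = 1
x=5: ŷ = -0.8 + 1.8·5 = 8.2; e = 7.2 − 8.2 = -1
x=6: ŷ = -0.8 + 1.8·6 = 10; e = 9 − 10 = -1
x=7: ŷ = -0.8 + 1.8·7 = 11.8; e = 11.3 − 11.8 = -0.5
x=8: ŷ = -0.8 + 1.8·8 = 13.6; e = 12.6 − 13.6 = -1
x=10: ŷ = -0.8 + 1.8·10 = 17.2; e = 20.2 − 17.2 = 3
x=11: ŷ = -0.8 + 1.8·11 = 19; e = 19.5 − 19 = 0.5
x=12: ŷ = -0.8 + 1.8·12 = 20.8; e = 22.3 − 20.8 = 1.5
x=13: ŷ = -0.8 + 1.8·13 = 22.6; e = 20.6 − 22.6 = -2
x=16: ŷ = -0.8 + 1.8·16 = 28; e = 27.5 − 28 = -0.5
Signs: + − − − − + + + − −
Runs: +×1, −×4, +×3, −×2 → 4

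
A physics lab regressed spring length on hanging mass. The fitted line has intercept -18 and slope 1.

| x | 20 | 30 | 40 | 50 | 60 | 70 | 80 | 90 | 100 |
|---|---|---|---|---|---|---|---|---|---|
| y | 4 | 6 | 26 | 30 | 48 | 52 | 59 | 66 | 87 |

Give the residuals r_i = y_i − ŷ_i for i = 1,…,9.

2, -6, 4, -2, 6, 0, -3, -6, 5

x=20: ŷ = -18 + 20 = 2; r = 4 − 2 = 2
x=30: ŷ = -18 + 30 = 12; r = 6 − 12 = -6
x=40: ŷ = -18 + 40 = 22; r = 26 − 22 = 4
x=50: ŷ = -18 + 50 = 32; r = 30 − 32 = -2
x=60: ŷ = -18 + 60 = 42; r = 48 − 42 = 6
x=70: ŷ = -18 + 70 = 52; r = 52 − 52 = 0
x=80: ŷ = -18 + 80 = 62; r = 59 − 62 = -3
x=90: ŷ = -18 + 90 = 72; r = 66 − 72 = -6
x=100: ŷ = -18 + 100 = 82; r = 87 − 82 = 5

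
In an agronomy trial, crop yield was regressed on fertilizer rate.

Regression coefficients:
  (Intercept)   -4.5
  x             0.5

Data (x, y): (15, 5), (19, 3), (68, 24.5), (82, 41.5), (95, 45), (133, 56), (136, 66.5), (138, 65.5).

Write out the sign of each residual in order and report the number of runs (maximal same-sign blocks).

x=15: ŷ = -4.5 + 0.5·15 = 3; r = 5 − 3 = 2
x=19: ŷ = -4.5 + 0.5·19 = 5; r = 3 − 5 = -2
x=68: ŷ = -4.5 + 0.5·68 = 29.5; r = 24.5 − 29.5 = -5
x=82: ŷ = -4.5 + 0.5·82 = 36.5; r = 41.5 − 36.5 = 5
x=95: ŷ = -4.5 + 0.5·95 = 43; r = 45 − 43 = 2
x=133: ŷ = -4.5 + 0.5·133 = 62; r = 56 − 62 = -6
x=136: ŷ = -4.5 + 0.5·136 = 63.5; r = 66.5 − 63.5 = 3
x=138: ŷ = -4.5 + 0.5·138 = 64.5; r = 65.5 − 64.5 = 1
Signs: + − − + + − + +
Runs: +×1, −×2, +×2, −×1, +×2 → 5

5 runs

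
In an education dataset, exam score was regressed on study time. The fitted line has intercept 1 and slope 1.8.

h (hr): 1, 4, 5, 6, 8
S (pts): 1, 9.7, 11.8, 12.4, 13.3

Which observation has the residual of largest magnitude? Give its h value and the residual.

h=1: ŷ = 1 + 1.8·1 = 2.8; r = 1 − 2.8 = -1.8
h=4: ŷ = 1 + 1.8·4 = 8.2; r = 9.7 − 8.2 = 1.5
h=5: ŷ = 1 + 1.8·5 = 10; r = 11.8 − 10 = 1.8
h=6: ŷ = 1 + 1.8·6 = 11.8; r = 12.4 − 11.8 = 0.6
h=8: ŷ = 1 + 1.8·8 = 15.4; r = 13.3 − 15.4 = -2.1
Largest |r| is 2.1 at h = 8, residual -2.1.

h = 8, r = -2.1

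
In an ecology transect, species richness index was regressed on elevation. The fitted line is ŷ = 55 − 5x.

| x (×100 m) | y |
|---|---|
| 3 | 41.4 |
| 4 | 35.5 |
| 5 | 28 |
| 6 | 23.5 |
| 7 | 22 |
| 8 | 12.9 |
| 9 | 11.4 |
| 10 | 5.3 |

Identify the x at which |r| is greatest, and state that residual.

x=3: ŷ = 55 − 5·3 = 40; r = 41.4 − 40 = 1.4
x=4: ŷ = 55 − 5·4 = 35; r = 35.5 − 35 = 0.5
x=5: ŷ = 55 − 5·5 = 30; r = 28 − 30 = -2
x=6: ŷ = 55 − 5·6 = 25; r = 23.5 − 25 = -1.5
x=7: ŷ = 55 − 5·7 = 20; r = 22 − 20 = 2
x=8: ŷ = 55 − 5·8 = 15; r = 12.9 − 15 = -2.1
x=9: ŷ = 55 − 5·9 = 10; r = 11.4 − 10 = 1.4
x=10: ŷ = 55 − 5·10 = 5; r = 5.3 − 5 = 0.3
Largest |r| is 2.1 at x = 8, residual -2.1.

x = 8, r = -2.1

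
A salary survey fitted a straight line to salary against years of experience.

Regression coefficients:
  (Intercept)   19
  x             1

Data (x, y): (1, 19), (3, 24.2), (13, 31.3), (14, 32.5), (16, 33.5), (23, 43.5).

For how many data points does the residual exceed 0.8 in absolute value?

4

x=1: ŷ = 19 + 1 = 20; e = 19 − 20 = -1
x=3: ŷ = 19 + 3 = 22; e = 24.2 − 22 = 2.2
x=13: ŷ = 19 + 13 = 32; e = 31.3 − 32 = -0.7
x=14: ŷ = 19 + 14 = 33; e = 32.5 − 33 = -0.5
x=16: ŷ = 19 + 16 = 35; e = 33.5 − 35 = -1.5
x=23: ŷ = 19 + 23 = 42; e = 43.5 − 42 = 1.5
|e| > 0.8: x=1 (|e|=1), x=3 (|e|=2.2), x=16 (|e|=1.5), x=23 (|e|=1.5) → 4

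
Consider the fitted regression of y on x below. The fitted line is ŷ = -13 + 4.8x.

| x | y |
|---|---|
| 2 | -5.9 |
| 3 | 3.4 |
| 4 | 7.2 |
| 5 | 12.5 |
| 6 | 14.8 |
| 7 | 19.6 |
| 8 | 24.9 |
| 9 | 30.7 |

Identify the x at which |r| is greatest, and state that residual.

x = 2, r = -2.5

x=2: ŷ = -13 + 4.8·2 = -3.4; r = -5.9 − (-3.4) = -2.5
x=3: ŷ = -13 + 4.8·3 = 1.4; r = 3.4 − 1.4 = 2
x=4: ŷ = -13 + 4.8·4 = 6.2; r = 7.2 − 6.2 = 1
x=5: ŷ = -13 + 4.8·5 = 11; r = 12.5 − 11 = 1.5
x=6: ŷ = -13 + 4.8·6 = 15.8; r = 14.8 − 15.8 = -1
x=7: ŷ = -13 + 4.8·7 = 20.6; r = 19.6 − 20.6 = -1
x=8: ŷ = -13 + 4.8·8 = 25.4; r = 24.9 − 25.4 = -0.5
x=9: ŷ = -13 + 4.8·9 = 30.2; r = 30.7 − 30.2 = 0.5
Largest |r| is 2.5 at x = 2, residual -2.5.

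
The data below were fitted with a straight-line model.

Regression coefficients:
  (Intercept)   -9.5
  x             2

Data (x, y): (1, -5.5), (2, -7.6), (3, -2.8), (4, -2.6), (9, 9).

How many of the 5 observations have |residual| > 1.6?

2

x=1: ŷ = -9.5 + 2·1 = -7.5; r = -5.5 − (-7.5) = 2
x=2: ŷ = -9.5 + 2·2 = -5.5; r = -7.6 − (-5.5) = -2.1
x=3: ŷ = -9.5 + 2·3 = -3.5; r = -2.8 − (-3.5) = 0.7
x=4: ŷ = -9.5 + 2·4 = -1.5; r = -2.6 − (-1.5) = -1.1
x=9: ŷ = -9.5 + 2·9 = 8.5; r = 9 − 8.5 = 0.5
|r| > 1.6: x=1 (|r|=2), x=2 (|r|=2.1) → 2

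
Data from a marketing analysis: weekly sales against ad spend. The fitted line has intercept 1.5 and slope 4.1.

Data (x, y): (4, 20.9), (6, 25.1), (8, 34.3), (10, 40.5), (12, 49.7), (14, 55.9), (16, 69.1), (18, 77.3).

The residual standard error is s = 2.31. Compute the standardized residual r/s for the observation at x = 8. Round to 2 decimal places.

ŷ = 1.5 + 4.1·8 = 34.3
r = 34.3 − 34.3 = 0
r/s = 0 / 2.31 = 0.00

0.00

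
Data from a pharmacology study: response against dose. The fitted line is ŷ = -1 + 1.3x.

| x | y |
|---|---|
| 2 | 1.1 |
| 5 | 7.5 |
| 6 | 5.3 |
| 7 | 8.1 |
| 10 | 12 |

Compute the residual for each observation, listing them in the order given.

-0.5, 2, -1.5, 0, 0

x=2: ŷ = -1 + 1.3·2 = 1.6; e = 1.1 − 1.6 = -0.5
x=5: ŷ = -1 + 1.3·5 = 5.5; e = 7.5 − 5.5 = 2
x=6: ŷ = -1 + 1.3·6 = 6.8; e = 5.3 − 6.8 = -1.5
x=7: ŷ = -1 + 1.3·7 = 8.1; e = 8.1 − 8.1 = 0
x=10: ŷ = -1 + 1.3·10 = 12; e = 12 − 12 = 0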